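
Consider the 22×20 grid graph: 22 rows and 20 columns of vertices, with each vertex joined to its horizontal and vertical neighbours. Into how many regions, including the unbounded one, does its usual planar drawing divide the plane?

The grid has V = 22·20 = 440 vertices and E = 22·19 + 20·21 = 838 edges.
F = 2 − V + E = 2 − 440 + 838 = 400.

400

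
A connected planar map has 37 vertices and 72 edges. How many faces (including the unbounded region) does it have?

37

Euler's formula for a connected plane graph: V − E + F = 2, so F = 2 − 37 + 72 = 37.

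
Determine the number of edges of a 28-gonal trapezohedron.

The n-trapezohedron (dual of the n-antiprism) has V = 2·28 + 2 = 58, E = 4·28 = 112, F = 2·28 = 56.

112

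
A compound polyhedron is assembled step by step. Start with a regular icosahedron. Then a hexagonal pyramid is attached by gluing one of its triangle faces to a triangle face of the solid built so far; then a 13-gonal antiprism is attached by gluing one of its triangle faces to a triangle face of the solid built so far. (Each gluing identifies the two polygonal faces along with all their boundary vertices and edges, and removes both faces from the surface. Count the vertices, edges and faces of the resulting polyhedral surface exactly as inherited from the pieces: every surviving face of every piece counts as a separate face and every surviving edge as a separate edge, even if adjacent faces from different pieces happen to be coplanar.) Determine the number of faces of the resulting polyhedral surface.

51

A regular icosahedron: V=12, E=30, F=20.
Attach a hexagonal pyramid (V=7, E=12, F=7) along a 3-gon: merge 3 vertices and 3 edges, delete both glued faces → V=16, E=39, F=25.
Attach a 13-gonal antiprism (V=26, E=52, F=28) along a 3-gon: merge 3 vertices and 3 edges, delete both glued faces → V=39, E=88, F=51.
Check: V − E + F = 39 − 88 + 51 = 2.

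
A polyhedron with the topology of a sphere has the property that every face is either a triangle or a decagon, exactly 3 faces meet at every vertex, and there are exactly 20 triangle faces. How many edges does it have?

Let x be the number of decagons; then F = 20 + x.
Edge–face incidences: 2E = 3·20 + 10·x = 60 + 10x.
Every vertex has degree 3, so 3V = 2E.
Euler: V − E + F = 2 ⇒ (2E)/3 − E + (20 + x) = 2.
Multiply by 6: 2·(2E) − 3·(2E) + 6·(20 + x) = 12, i.e. 120 + 6x − (60 + 10x) = 12.
Collecting terms: −4x + 60 = 12, so −4x = −48, so x = 12.
Then 2E = 60 + 10·12 = 180, so E = 90, V = 2E/3 = 60, F = 20 + 12 = 32.

90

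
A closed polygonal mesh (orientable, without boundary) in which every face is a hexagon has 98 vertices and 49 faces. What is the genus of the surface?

1

Every face is a hexagon, so 2E = 6·49 = 294, giving E = 147.
χ = V − E + F = 98 − 147 + 49 = 0.
For a closed orientable surface χ = 2 − 2g, so g = (2 − (0))/2 = 1.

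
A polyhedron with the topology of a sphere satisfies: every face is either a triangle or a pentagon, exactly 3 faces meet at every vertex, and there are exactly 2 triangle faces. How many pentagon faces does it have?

6

Let x be the number of pentagons; then F = 2 + x.
Edge–face incidences: 2E = 3·2 + 5·x = 6 + 5x.
Every vertex has degree 3, so 3V = 2E.
Euler: V − E + F = 2 ⇒ (2E)/3 − E + (2 + x) = 2.
Multiply by 6: 2·(2E) − 3·(2E) + 6·(2 + x) = 12, i.e. 12 + 6x − (6 + 5x) = 12.
Collecting terms: x + 6 = 12, so x = 6.
Then 2E = 6 + 5·6 = 36, so E = 18, V = 2E/3 = 12, F = 2 + 6 = 8.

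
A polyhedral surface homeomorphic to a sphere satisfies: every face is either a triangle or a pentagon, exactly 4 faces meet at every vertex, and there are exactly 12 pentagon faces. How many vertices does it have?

30

Let x be the number of triangles; then F = 12 + x.
Edge–face incidences: 2E = 5·12 + 3·x = 60 + 3x.
Every vertex has degree 4, so 4V = 2E.
Euler: V − E + F = 2 ⇒ (2E)/4 − E + (12 + x) = 2.
Multiply by 8: 2·(2E) − 4·(2E) + 8·(12 + x) = 16, i.e. 96 + 8x − 2·(60 + 3x) = 16.
Collecting terms: 2x − 24 = 16, so 2x = 40, so x = 20.
Then 2E = 60 + 3·20 = 120, so E = 60, V = 2E/4 = 30, F = 12 + 20 = 32.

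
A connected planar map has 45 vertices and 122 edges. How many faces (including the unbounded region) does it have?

Euler's formula for a connected plane graph: V − E + F = 2, so F = 2 − 45 + 122 = 79.

79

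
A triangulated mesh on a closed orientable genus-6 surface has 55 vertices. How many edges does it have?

χ = 2 − 2·6 = -10, and every face is a triangle so 3F = 2E.
V − E + F = -10 with E = 3F/2 gives 55 − (3/2 − 1)·F = -10, so F = 130 and E = 195.

195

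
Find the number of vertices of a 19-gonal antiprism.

38

An antiprism on an n-gon has two n-gon caps and 2n triangles: V = 2·19 = 38, E = 4·19 = 76, F = 2·19 + 2 = 40.
Check: V − E + F = 38 − 76 + 40 = 2.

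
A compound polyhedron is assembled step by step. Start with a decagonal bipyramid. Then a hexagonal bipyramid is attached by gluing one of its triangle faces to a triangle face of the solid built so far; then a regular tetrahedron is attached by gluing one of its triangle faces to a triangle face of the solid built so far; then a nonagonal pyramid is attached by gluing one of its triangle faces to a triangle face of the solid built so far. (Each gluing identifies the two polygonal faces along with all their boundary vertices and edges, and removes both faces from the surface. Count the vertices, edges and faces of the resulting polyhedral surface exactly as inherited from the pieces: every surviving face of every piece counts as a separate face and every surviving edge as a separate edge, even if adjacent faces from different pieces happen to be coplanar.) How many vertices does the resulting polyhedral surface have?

A decagonal bipyramid: V=12, E=30, F=20.
Attach a hexagonal bipyramid (V=8, E=18, F=12) along a 3-gon: merge 3 vertices and 3 edges, delete both glued faces → V=17, E=45, F=30.
Attach a regular tetrahedron (V=4, E=6, F=4) along a 3-gon: merge 3 vertices and 3 edges, delete both glued faces → V=18, E=48, F=32.
Attach a nonagonal pyramid (V=10, E=18, F=10) along a 3-gon: merge 3 vertices and 3 edges, delete both glued faces → V=25, E=63, F=40.
Check: V − E + F = 25 − 63 + 40 = 2.

25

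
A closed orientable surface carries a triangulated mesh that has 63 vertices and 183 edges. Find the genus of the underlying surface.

0

Every face is a triangle and each edge borders two faces, so 3F = 2·183, giving F = 122.
χ = V − E + F = 63 − 183 + 122 = 2.
For a closed orientable surface χ = 2 − 2g, so g = (2 − (2))/2 = 0.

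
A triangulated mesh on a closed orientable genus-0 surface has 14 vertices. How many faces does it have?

χ = 2 − 2·0 = 2, and every face is a triangle so 3F = 2E.
V − E + F = 2 with E = 3F/2 gives 14 − (3/2 − 1)·F = 2, so F = 24 and E = 36.

24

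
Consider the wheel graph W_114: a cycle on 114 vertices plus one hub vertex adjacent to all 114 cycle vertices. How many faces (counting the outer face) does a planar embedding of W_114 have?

W_114 has V = 114 + 1 = 115 vertices and E = 2·114 = 228 edges.
By Euler's formula F = 2 − V + E = 2 − 115 + 228 = 115.

115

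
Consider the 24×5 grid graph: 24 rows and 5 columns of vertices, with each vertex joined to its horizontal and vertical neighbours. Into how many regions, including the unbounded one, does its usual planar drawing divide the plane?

The grid has V = 24·5 = 120 vertices and E = 24·4 + 5·23 = 211 edges.
F = 2 − V + E = 2 − 120 + 211 = 93.

93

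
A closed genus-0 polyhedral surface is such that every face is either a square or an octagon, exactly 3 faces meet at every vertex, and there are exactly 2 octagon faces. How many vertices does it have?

16

Let x be the number of squares; then F = 2 + x.
Edge–face incidences: 2E = 8·2 + 4·x = 16 + 4x.
Every vertex has degree 3, so 3V = 2E.
Euler: V − E + F = 2 ⇒ (2E)/3 − E + (2 + x) = 2.
Multiply by 6: 2·(2E) − 3·(2E) + 6·(2 + x) = 12, i.e. 12 + 6x − (16 + 4x) = 12.
Collecting terms: 2x − 4 = 12, so 2x = 16, so x = 8.
Then 2E = 16 + 4·8 = 48, so E = 24, V = 2E/3 = 16, F = 2 + 8 = 10.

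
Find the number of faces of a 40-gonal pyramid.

41

A pyramid on an n-gon base has one n-gon and n triangles: V = 40 + 1 = 41, E = 2·40 = 80, F = 40 + 1 = 41.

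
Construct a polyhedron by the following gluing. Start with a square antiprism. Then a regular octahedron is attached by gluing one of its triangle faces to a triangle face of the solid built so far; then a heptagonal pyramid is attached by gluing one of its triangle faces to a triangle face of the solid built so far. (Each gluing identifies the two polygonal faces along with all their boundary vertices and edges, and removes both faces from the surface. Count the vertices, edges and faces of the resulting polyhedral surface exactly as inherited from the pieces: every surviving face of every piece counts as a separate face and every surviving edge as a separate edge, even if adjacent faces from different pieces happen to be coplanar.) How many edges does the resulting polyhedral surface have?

36

A square antiprism: V=8, E=16, F=10.
Attach a regular octahedron (V=6, E=12, F=8) along a 3-gon: merge 3 vertices and 3 edges, delete both glued faces → V=11, E=25, F=16.
Attach a heptagonal pyramid (V=8, E=14, F=8) along a 3-gon: merge 3 vertices and 3 edges, delete both glued faces → V=16, E=36, F=22.
Check: V − E + F = 16 − 36 + 22 = 2.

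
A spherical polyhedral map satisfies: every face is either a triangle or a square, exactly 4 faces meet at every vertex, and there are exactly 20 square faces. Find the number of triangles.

8

Let x be the number of triangles; then F = 20 + x.
Edge–face incidences: 2E = 4·20 + 3·x = 80 + 3x.
Every vertex has degree 4, so 4V = 2E.
Euler: V − E + F = 2 ⇒ (2E)/4 − E + (20 + x) = 2.
Multiply by 8: 2·(2E) − 4·(2E) + 8·(20 + x) = 16, i.e. 160 + 8x − 2·(80 + 3x) = 16.
Collecting terms: 2x = 16, so x = 8.
Then 2E = 80 + 3·8 = 104, so E = 52, V = 2E/4 = 26, F = 20 + 8 = 28.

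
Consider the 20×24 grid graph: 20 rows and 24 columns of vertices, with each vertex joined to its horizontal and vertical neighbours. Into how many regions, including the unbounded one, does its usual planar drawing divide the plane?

438

The grid has V = 20·24 = 480 vertices and E = 20·23 + 24·19 = 916 edges.
F = 2 − V + E = 2 − 480 + 916 = 438.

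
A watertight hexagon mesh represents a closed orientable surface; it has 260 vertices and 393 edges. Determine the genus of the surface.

2

Every face is a hexagon and each edge borders two faces, so 6F = 2·393, giving F = 131.
χ = V − E + F = 260 − 393 + 131 = -2.
For a closed orientable surface χ = 2 − 2g, so g = (2 − (-2))/2 = 2.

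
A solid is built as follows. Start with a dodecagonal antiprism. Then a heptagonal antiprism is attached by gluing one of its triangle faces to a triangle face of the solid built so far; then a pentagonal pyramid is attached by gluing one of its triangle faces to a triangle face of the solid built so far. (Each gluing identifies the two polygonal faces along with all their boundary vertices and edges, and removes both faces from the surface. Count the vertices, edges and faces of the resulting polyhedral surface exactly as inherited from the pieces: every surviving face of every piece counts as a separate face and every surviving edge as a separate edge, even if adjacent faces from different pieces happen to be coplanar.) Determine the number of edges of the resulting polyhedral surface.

80

A dodecagonal antiprism: V=24, E=48, F=26.
Attach a heptagonal antiprism (V=14, E=28, F=16) along a 3-gon: merge 3 vertices and 3 edges, delete both glued faces → V=35, E=73, F=40.
Attach a pentagonal pyramid (V=6, E=10, F=6) along a 3-gon: merge 3 vertices and 3 edges, delete both glued faces → V=38, E=80, F=44.
Check: V − E + F = 38 − 80 + 44 = 2.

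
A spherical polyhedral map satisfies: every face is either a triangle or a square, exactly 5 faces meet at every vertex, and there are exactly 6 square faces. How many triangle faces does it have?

32

Let x be the number of triangles; then F = 6 + x.
Edge–face incidences: 2E = 4·6 + 3·x = 24 + 3x.
Every vertex has degree 5, so 5V = 2E.
Euler: V − E + F = 2 ⇒ (2E)/5 − E + (6 + x) = 2.
Multiply by 10: 2·(2E) − 5·(2E) + 10·(6 + x) = 20, i.e. 60 + 10x − 3·(24 + 3x) = 20.
Collecting terms: x − 12 = 20, so x = 32.
Then 2E = 24 + 3·32 = 120, so E = 60, V = 2E/5 = 24, F = 6 + 32 = 38.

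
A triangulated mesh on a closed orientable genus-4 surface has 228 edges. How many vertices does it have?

70

χ = 2 − 2·4 = -6, and every face is a triangle so 3F = 2E.
F = 2E/3 = 152. Then V = -6 + E − F = -6 + 228 − 152 = 70.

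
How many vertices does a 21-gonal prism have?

42

A prism on an n-gon has two n-gon bases and n rectangular sides: V = 2·21 = 42, E = 3·21 = 63, F = 21 + 2 = 23.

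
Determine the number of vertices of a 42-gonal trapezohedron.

86

The n-trapezohedron (dual of the n-antiprism) has V = 2·42 + 2 = 86, E = 4·42 = 168, F = 2·42 = 84.
Check: V − E + F = 86 − 168 + 84 = 2.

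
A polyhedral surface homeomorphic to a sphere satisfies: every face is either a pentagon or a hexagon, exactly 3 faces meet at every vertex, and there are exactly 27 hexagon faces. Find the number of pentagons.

Let x be the number of pentagons; then F = 27 + x.
Edge–face incidences: 2E = 6·27 + 5·x = 162 + 5x.
Every vertex has degree 3, so 3V = 2E.
Euler: V − E + F = 2 ⇒ (2E)/3 − E + (27 + x) = 2.
Multiply by 6: 2·(2E) − 3·(2E) + 6·(27 + x) = 12, i.e. 162 + 6x − (162 + 5x) = 12.
Collecting terms: x = 12.
Then 2E = 162 + 5·12 = 222, so E = 111, V = 2E/3 = 74, F = 27 + 12 = 39.

12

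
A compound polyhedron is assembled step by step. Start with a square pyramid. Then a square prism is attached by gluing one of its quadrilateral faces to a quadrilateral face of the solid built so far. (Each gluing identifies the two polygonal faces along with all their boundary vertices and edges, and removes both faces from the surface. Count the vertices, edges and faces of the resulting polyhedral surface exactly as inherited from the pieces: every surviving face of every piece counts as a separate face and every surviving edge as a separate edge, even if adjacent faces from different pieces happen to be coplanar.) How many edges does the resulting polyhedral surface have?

16

A square pyramid: V=5, E=8, F=5.
Attach a square prism (V=8, E=12, F=6) along a 4-gon: merge 4 vertices and 4 edges, delete both glued faces → V=9, E=16, F=9.
Check: V − E + F = 9 − 16 + 9 = 2.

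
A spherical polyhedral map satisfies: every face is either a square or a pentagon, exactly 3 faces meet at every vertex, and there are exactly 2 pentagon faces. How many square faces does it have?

Let x be the number of squares; then F = 2 + x.
Edge–face incidences: 2E = 5·2 + 4·x = 10 + 4x.
Every vertex has degree 3, so 3V = 2E.
Euler: V − E + F = 2 ⇒ (2E)/3 − E + (2 + x) = 2.
Multiply by 6: 2·(2E) − 3·(2E) + 6·(2 + x) = 12, i.e. 12 + 6x − (10 + 4x) = 12.
Collecting terms: 2x + 2 = 12, so 2x = 10, so x = 5.
Then 2E = 10 + 4·5 = 30, so E = 15, V = 2E/3 = 10, F = 2 + 5 = 7.

5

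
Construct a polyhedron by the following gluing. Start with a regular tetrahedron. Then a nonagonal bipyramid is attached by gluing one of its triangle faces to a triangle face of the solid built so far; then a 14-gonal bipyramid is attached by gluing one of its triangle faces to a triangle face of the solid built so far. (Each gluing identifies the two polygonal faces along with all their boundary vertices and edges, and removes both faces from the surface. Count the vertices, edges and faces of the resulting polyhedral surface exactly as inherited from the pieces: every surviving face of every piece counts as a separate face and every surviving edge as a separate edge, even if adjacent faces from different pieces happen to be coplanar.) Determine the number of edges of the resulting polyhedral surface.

69

A regular tetrahedron: V=4, E=6, F=4.
Attach a nonagonal bipyramid (V=11, E=27, F=18) along a 3-gon: merge 3 vertices and 3 edges, delete both glued faces → V=12, E=30, F=20.
Attach a 14-gonal bipyramid (V=16, E=42, F=28) along a 3-gon: merge 3 vertices and 3 edges, delete both glued faces → V=25, E=69, F=46.
Check: V − E + F = 25 − 69 + 46 = 2.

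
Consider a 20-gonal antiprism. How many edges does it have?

An antiprism on an n-gon has two n-gon caps and 2n triangles: V = 2·20 = 40, E = 4·20 = 80, F = 2·20 + 2 = 42.

80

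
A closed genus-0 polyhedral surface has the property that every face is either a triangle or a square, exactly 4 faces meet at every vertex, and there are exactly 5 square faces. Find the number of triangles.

Let x be the number of triangles; then F = 5 + x.
Edge–face incidences: 2E = 4·5 + 3·x = 20 + 3x.
Every vertex has degree 4, so 4V = 2E.
Euler: V − E + F = 2 ⇒ (2E)/4 − E + (5 + x) = 2.
Multiply by 8: 2·(2E) − 4·(2E) + 8·(5 + x) = 16, i.e. 40 + 8x − 2·(20 + 3x) = 16.
Collecting terms: 2x = 16, so x = 8.
Then 2E = 20 + 3·8 = 44, so E = 22, V = 2E/4 = 11, F = 5 + 8 = 13.

8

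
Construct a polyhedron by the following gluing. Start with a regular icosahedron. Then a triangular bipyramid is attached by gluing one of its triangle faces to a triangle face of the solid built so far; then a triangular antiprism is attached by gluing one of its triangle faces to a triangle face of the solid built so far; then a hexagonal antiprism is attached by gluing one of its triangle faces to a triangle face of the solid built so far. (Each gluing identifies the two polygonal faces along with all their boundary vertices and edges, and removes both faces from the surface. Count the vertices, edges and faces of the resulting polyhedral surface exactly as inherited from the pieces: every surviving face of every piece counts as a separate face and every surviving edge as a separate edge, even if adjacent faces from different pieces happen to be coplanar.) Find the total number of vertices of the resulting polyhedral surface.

A regular icosahedron: V=12, E=30, F=20.
Attach a triangular bipyramid (V=5, E=9, F=6) along a 3-gon: merge 3 vertices and 3 edges, delete both glued faces → V=14, E=36, F=24.
Attach a triangular antiprism (V=6, E=12, F=8) along a 3-gon: merge 3 vertices and 3 edges, delete both glued faces → V=17, E=45, F=30.
Attach a hexagonal antiprism (V=12, E=24, F=14) along a 3-gon: merge 3 vertices and 3 edges, delete both glued faces → V=26, E=66, F=42.
Check: V − E + F = 26 − 66 + 42 = 2.

26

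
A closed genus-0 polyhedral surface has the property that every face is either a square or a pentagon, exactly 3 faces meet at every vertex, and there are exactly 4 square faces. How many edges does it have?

18

Let x be the number of pentagons; then F = 4 + x.
Edge–face incidences: 2E = 4·4 + 5·x = 16 + 5x.
Every vertex has degree 3, so 3V = 2E.
Euler: V − E + F = 2 ⇒ (2E)/3 − E + (4 + x) = 2.
Multiply by 6: 2·(2E) − 3·(2E) + 6·(4 + x) = 12, i.e. 24 + 6x − (16 + 5x) = 12.
Collecting terms: x + 8 = 12, so x = 4.
Then 2E = 16 + 5·4 = 36, so E = 18, V = 2E/3 = 12, F = 4 + 4 = 8.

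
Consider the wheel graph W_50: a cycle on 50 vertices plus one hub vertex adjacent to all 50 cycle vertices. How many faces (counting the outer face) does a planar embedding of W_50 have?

51

W_50 has V = 50 + 1 = 51 vertices and E = 2·50 = 100 edges.
By Euler's formula F = 2 − V + E = 2 − 51 + 100 = 51.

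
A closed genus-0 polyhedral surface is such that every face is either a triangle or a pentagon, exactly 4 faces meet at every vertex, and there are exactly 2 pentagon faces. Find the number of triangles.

10

Let x be the number of triangles; then F = 2 + x.
Edge–face incidences: 2E = 5·2 + 3·x = 10 + 3x.
Every vertex has degree 4, so 4V = 2E.
Euler: V − E + F = 2 ⇒ (2E)/4 − E + (2 + x) = 2.
Multiply by 8: 2·(2E) − 4·(2E) + 8·(2 + x) = 16, i.e. 16 + 8x − 2·(10 + 3x) = 16.
Collecting terms: 2x − 4 = 16, so 2x = 20, so x = 10.
Then 2E = 10 + 3·10 = 40, so E = 20, V = 2E/4 = 10, F = 2 + 10 = 12.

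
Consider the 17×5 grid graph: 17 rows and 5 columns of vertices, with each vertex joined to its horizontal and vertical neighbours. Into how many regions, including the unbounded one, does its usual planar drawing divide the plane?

The grid has V = 17·5 = 85 vertices and E = 17·4 + 5·16 = 148 edges.
F = 2 − V + E = 2 − 85 + 148 = 65.

65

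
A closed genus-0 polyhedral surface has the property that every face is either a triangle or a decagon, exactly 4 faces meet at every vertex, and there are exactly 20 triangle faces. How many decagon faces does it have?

Let x be the number of decagons; then F = 20 + x.
Edge–face incidences: 2E = 3·20 + 10·x = 60 + 10x.
Every vertex has degree 4, so 4V = 2E.
Euler: V − E + F = 2 ⇒ (2E)/4 − E + (20 + x) = 2.
Multiply by 8: 2·(2E) − 4·(2E) + 8·(20 + x) = 16, i.e. 160 + 8x − 2·(60 + 10x) = 16.
Collecting terms: −12x + 40 = 16, so −12x = −24, so x = 2.
Then 2E = 60 + 10·2 = 80, so E = 40, V = 2E/4 = 20, F = 20 + 2 = 22.

2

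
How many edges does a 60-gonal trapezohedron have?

240

The n-trapezohedron (dual of the n-antiprism) has V = 2·60 + 2 = 122, E = 4·60 = 240, F = 2·60 = 120.
Check: V − E + F = 122 − 240 + 120 = 2.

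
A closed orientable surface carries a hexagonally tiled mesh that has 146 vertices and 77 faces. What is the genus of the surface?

5

Every face is a hexagon, so 2E = 6·77 = 462, giving E = 231.
χ = V − E + F = 146 − 231 + 77 = -8.
For a closed orientable surface χ = 2 − 2g, so g = (2 − (-8))/2 = 5.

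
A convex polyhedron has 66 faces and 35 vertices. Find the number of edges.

99

Here V − E + F = 2.
E = V + F − (2) = 35 + 66 − (2) = 99.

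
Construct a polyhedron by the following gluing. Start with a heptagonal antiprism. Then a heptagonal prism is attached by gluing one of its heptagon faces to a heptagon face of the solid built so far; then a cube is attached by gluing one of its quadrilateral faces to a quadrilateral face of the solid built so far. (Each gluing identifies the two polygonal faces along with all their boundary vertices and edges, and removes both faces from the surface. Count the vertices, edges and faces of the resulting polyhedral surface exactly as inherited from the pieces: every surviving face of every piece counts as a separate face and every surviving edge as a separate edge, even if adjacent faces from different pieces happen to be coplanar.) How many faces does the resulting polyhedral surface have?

27

A heptagonal antiprism: V=14, E=28, F=16.
Attach a heptagonal prism (V=14, E=21, F=9) along a 7-gon: merge 7 vertices and 7 edges, delete both glued faces → V=21, E=42, F=23.
Attach a cube (V=8, E=12, F=6) along a 4-gon: merge 4 vertices and 4 edges, delete both glued faces → V=25, E=50, F=27.
Check: V − E + F = 25 − 50 + 27 = 2.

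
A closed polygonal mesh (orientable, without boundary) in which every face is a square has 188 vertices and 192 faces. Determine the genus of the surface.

Every face is a square, so 2E = 4·192 = 768, giving E = 384.
χ = V − E + F = 188 − 384 + 192 = -4.
For a closed orientable surface χ = 2 − 2g, so g = (2 − (-4))/2 = 3.

3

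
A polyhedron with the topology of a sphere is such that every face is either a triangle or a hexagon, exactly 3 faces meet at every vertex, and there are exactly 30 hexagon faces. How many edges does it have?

Let x be the number of triangles; then F = 30 + x.
Edge–face incidences: 2E = 6·30 + 3·x = 180 + 3x.
Every vertex has degree 3, so 3V = 2E.
Euler: V − E + F = 2 ⇒ (2E)/3 − E + (30 + x) = 2.
Multiply by 6: 2·(2E) − 3·(2E) + 6·(30 + x) = 12, i.e. 180 + 6x − (180 + 3x) = 12.
Collecting terms: 3x = 12, so x = 4.
Then 2E = 180 + 3·4 = 192, so E = 96, V = 2E/3 = 64, F = 30 + 4 = 34.

96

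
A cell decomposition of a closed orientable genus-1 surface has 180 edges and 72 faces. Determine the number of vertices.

For a closed orientable surface of genus 1, χ = 2 − 2·1 = 0.
V = 0 + E − F = 0 + 180 − 72 = 108.

108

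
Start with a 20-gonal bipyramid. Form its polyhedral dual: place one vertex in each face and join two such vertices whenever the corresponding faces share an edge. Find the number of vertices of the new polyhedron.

40

The base solid has V = 22, E = 60, F = 40.
The dual swaps V and F and preserves E: V′ = F = 40, E′ = E = 60, F′ = V = 22.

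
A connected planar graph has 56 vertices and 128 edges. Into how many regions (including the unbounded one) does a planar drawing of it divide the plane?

Euler's formula for a connected plane graph: V − E + F = 2, so F = 2 − 56 + 128 = 74.

74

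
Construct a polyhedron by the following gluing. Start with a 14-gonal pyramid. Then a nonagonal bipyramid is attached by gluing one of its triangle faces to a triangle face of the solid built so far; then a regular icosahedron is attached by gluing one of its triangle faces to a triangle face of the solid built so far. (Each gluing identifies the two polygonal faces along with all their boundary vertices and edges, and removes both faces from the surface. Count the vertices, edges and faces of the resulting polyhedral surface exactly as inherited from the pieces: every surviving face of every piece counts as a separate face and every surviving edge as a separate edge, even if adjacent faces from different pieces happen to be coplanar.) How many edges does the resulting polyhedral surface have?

79

A 14-gonal pyramid: V=15, E=28, F=15.
Attach a nonagonal bipyramid (V=11, E=27, F=18) along a 3-gon: merge 3 vertices and 3 edges, delete both glued faces → V=23, E=52, F=31.
Attach a regular icosahedron (V=12, E=30, F=20) along a 3-gon: merge 3 vertices and 3 edges, delete both glued faces → V=32, E=79, F=49.
Check: V − E + F = 32 − 79 + 49 = 2.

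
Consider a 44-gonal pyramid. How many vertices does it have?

45

A pyramid on an n-gon base has one n-gon and n triangles: V = 44 + 1 = 45, E = 2·44 = 88, F = 44 + 1 = 45.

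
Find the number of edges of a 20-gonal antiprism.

80

An antiprism on an n-gon has two n-gon caps and 2n triangles: V = 2·20 = 40, E = 4·20 = 80, F = 2·20 + 2 = 42.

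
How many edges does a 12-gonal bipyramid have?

A bipyramid over an n-gon has 2n triangular faces and n + 2 vertices: V = 12 + 2 = 14, E = 3·12 = 36, F = 2·12 = 24.
Check: V − E + F = 14 − 36 + 24 = 2.

36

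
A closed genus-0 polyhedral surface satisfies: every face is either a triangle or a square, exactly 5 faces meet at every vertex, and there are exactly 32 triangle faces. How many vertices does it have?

24

Let x be the number of squares; then F = 32 + x.
Edge–face incidences: 2E = 3·32 + 4·x = 96 + 4x.
Every vertex has degree 5, so 5V = 2E.
Euler: V − E + F = 2 ⇒ (2E)/5 − E + (32 + x) = 2.
Multiply by 10: 2·(2E) − 5·(2E) + 10·(32 + x) = 20, i.e. 320 + 10x − 3·(96 + 4x) = 20.
Collecting terms: −2x + 32 = 20, so −2x = −12, so x = 6.
Then 2E = 96 + 4·6 = 120, so E = 60, V = 2E/5 = 24, F = 32 + 6 = 38.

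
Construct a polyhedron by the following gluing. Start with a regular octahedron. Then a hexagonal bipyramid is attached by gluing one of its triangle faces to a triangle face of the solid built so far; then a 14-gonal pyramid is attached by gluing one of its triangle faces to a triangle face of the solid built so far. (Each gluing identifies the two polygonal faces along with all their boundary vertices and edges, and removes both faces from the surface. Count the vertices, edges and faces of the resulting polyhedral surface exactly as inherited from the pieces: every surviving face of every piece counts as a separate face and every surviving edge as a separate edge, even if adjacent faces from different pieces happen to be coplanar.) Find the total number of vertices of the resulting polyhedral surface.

A regular octahedron: V=6, E=12, F=8.
Attach a hexagonal bipyramid (V=8, E=18, F=12) along a 3-gon: merge 3 vertices and 3 edges, delete both glued faces → V=11, E=27, F=18.
Attach a 14-gonal pyramid (V=15, E=28, F=15) along a 3-gon: merge 3 vertices and 3 edges, delete both glued faces → V=23, E=52, F=31.
Check: V − E + F = 23 − 52 + 31 = 2.

23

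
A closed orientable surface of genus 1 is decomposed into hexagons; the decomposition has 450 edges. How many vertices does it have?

χ = 2 − 2·1 = 0, and every face is a hexagon so 6F = 2E.
F = 2E/6 = 150. Then V = 0 + E − F = 0 + 450 − 150 = 300.

300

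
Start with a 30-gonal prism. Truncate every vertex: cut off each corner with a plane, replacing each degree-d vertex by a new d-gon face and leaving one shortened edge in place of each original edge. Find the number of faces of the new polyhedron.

92

The base solid has V = 60, E = 90, F = 32.
Truncation replaces each original edge-end by a new vertex, so V′ = 2E = 180.
Each original edge survives, and each old vertex of degree d contributes d new edges; summing degrees gives Σd = 2E, so E′ = E + 2E = 3E = 270.
Each original face survives and each original vertex becomes one new face: F′ = F + V = 92.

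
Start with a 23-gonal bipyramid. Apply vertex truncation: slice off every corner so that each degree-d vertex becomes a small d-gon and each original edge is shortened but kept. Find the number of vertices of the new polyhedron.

138

The base solid has V = 25, E = 69, F = 46.
Truncation replaces each original edge-end by a new vertex, so V′ = 2E = 138.
Each original edge survives, and each old vertex of degree d contributes d new edges; summing degrees gives Σd = 2E, so E′ = E + 2E = 3E = 207.
Each original face survives and each original vertex becomes one new face: F′ = F + V = 71.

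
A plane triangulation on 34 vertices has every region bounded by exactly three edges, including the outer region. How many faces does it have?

In a plane triangulation 3F = 2E and V − E + F = 2, so F = 2V − 4 = 2·34 − 4 = 64.

64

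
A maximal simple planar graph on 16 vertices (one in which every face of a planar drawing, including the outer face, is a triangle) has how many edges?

42

In a plane triangulation 3F = 2E and V − E + F = 2, so E = 3V − 6 = 3·16 − 6 = 42.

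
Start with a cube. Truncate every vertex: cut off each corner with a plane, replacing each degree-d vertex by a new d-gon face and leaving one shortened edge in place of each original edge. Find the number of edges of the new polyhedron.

The base solid has V = 8, E = 12, F = 6.
Truncation replaces each original edge-end by a new vertex, so V′ = 2E = 24.
Each original edge survives, and each old vertex of degree d contributes d new edges; summing degrees gives Σd = 2E, so E′ = E + 2E = 3E = 36.
Each original face survives and each original vertex becomes one new face: F′ = F + V = 14.

36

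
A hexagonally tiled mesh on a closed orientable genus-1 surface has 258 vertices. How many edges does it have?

387

χ = 2 − 2·1 = 0, and every face is a hexagon so 6F = 2E.
V − E + F = 0 with E = 6F/2 gives 258 − (6/2 − 1)·F = 0, so F = 129 and E = 387.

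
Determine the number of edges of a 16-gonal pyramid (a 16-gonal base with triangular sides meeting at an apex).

32

A pyramid on an n-gon base has one n-gon and n triangles: V = 16 + 1 = 17, E = 2·16 = 32, F = 16 + 1 = 17.
Check: V − E + F = 17 − 32 + 17 = 2.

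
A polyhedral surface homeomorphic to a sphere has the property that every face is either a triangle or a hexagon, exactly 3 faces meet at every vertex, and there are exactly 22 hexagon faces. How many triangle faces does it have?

4

Let x be the number of triangles; then F = 22 + x.
Edge–face incidences: 2E = 6·22 + 3·x = 132 + 3x.
Every vertex has degree 3, so 3V = 2E.
Euler: V − E + F = 2 ⇒ (2E)/3 − E + (22 + x) = 2.
Multiply by 6: 2·(2E) − 3·(2E) + 6·(22 + x) = 12, i.e. 132 + 6x − (132 + 3x) = 12.
Collecting terms: 3x = 12, so x = 4.
Then 2E = 132 + 3·4 = 144, so E = 72, V = 2E/3 = 48, F = 22 + 4 = 26.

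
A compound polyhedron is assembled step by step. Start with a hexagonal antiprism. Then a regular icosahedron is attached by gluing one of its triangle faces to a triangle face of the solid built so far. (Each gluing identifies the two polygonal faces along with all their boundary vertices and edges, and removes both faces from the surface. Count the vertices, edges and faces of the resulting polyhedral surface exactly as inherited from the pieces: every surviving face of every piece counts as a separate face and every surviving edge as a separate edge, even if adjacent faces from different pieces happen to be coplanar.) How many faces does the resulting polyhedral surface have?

A hexagonal antiprism: V=12, E=24, F=14.
Attach a regular icosahedron (V=12, E=30, F=20) along a 3-gon: merge 3 vertices and 3 edges, delete both glued faces → V=21, E=51, F=32.
Check: V − E + F = 21 − 51 + 32 = 2.

32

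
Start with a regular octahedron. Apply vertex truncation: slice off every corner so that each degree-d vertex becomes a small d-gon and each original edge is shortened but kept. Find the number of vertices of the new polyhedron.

24

The base solid has V = 6, E = 12, F = 8.
Truncation replaces each original edge-end by a new vertex, so V′ = 2E = 24.
Each original edge survives, and each old vertex of degree d contributes d new edges; summing degrees gives Σd = 2E, so E′ = E + 2E = 3E = 36.
Each original face survives and each original vertex becomes one new face: F′ = F + V = 14.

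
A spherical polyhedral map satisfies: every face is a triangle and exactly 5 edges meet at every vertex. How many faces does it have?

20

Each face has 3 edges and each edge borders two faces, so 2E = 3F.
Each vertex has degree 5, so 5V = 2E and hence V = 3F/5.
Euler: V − E + F = 2 ⇒ (3F/5) − (3F/2) + F = 2.
Multiply by 10: (6 − 15 + 10)F = 20, i.e. 1F = 20.
So F = 20, E = 3·20/2 = 30, V = 3·20/5 = 12.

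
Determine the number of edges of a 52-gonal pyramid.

A pyramid on an n-gon base has one n-gon and n triangles: V = 52 + 1 = 53, E = 2·52 = 104, F = 52 + 1 = 53.

104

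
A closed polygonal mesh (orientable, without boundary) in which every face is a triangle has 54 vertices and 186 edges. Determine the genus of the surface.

5

Every face is a triangle and each edge borders two faces, so 3F = 2·186, giving F = 124.
χ = V − E + F = 54 − 186 + 124 = -8.
For a closed orientable surface χ = 2 − 2g, so g = (2 − (-8))/2 = 5.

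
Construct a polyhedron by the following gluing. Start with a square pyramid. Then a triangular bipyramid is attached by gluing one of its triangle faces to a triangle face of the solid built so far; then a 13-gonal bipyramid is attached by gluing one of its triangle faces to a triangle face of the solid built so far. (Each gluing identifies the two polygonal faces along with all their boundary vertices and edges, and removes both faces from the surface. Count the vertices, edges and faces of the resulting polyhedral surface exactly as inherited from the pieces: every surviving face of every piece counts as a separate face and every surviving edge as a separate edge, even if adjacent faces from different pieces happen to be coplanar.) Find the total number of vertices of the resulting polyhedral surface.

A square pyramid: V=5, E=8, F=5.
Attach a triangular bipyramid (V=5, E=9, F=6) along a 3-gon: merge 3 vertices and 3 edges, delete both glued faces → V=7, E=14, F=9.
Attach a 13-gonal bipyramid (V=15, E=39, F=26) along a 3-gon: merge 3 vertices and 3 edges, delete both glued faces → V=19, E=50, F=33.
Check: V − E + F = 19 − 50 + 33 = 2.

19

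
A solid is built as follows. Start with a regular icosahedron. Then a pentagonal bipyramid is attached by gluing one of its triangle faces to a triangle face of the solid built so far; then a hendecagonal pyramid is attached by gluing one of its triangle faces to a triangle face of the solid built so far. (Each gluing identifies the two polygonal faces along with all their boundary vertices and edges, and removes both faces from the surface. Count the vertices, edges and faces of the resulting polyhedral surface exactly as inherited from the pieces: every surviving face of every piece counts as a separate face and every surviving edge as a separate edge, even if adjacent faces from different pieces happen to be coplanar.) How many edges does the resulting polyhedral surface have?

A regular icosahedron: V=12, E=30, F=20.
Attach a pentagonal bipyramid (V=7, E=15, F=10) along a 3-gon: merge 3 vertices and 3 edges, delete both glued faces → V=16, E=42, F=28.
Attach a hendecagonal pyramid (V=12, E=22, F=12) along a 3-gon: merge 3 vertices and 3 edges, delete both glued faces → V=25, E=61, F=38.
Check: V − E + F = 25 − 61 + 38 = 2.

61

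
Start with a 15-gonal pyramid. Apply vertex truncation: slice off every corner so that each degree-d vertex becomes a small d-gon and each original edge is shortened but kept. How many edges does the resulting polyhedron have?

The base solid has V = 16, E = 30, F = 16.
Truncation replaces each original edge-end by a new vertex, so V′ = 2E = 60.
Each original edge survives, and each old vertex of degree d contributes d new edges; summing degrees gives Σd = 2E, so E′ = E + 2E = 3E = 90.
Each original face survives and each original vertex becomes one new face: F′ = F + V = 32.

90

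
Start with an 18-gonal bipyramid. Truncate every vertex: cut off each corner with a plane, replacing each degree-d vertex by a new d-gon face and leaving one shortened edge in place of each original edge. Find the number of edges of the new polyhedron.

The base solid has V = 20, E = 54, F = 36.
Truncation replaces each original edge-end by a new vertex, so V′ = 2E = 108.
Each original edge survives, and each old vertex of degree d contributes d new edges; summing degrees gives Σd = 2E, so E′ = E + 2E = 3E = 162.
Each original face survives and each original vertex becomes one new face: F′ = F + V = 56.

162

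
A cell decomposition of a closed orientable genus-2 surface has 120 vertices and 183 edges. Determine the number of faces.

61

For a closed orientable surface of genus 2, χ = 2 − 2·2 = -2.
F = -2 − V + E = -2 − 120 + 183 = 61.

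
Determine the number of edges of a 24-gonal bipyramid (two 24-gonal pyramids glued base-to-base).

72

A bipyramid over an n-gon has 2n triangular faces and n + 2 vertices: V = 24 + 2 = 26, E = 3·24 = 72, F = 2·24 = 48.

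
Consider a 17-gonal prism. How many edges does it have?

A prism on an n-gon has two n-gon bases and n rectangular sides: V = 2·17 = 34, E = 3·17 = 51, F = 17 + 2 = 19.

51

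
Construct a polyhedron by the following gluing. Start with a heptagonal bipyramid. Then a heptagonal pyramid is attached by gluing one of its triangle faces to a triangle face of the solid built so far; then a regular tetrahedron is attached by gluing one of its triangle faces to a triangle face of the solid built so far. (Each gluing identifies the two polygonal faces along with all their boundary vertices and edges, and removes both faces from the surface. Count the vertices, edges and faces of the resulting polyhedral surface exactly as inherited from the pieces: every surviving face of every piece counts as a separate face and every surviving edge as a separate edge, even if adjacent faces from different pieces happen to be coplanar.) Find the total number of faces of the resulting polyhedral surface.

22

A heptagonal bipyramid: V=9, E=21, F=14.
Attach a heptagonal pyramid (V=8, E=14, F=8) along a 3-gon: merge 3 vertices and 3 edges, delete both glued faces → V=14, E=32, F=20.
Attach a regular tetrahedron (V=4, E=6, F=4) along a 3-gon: merge 3 vertices and 3 edges, delete both glued faces → V=15, E=35, F=22.
Check: V − E + F = 15 − 35 + 22 = 2.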